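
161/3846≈0.0419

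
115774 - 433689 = -317915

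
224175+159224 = 383399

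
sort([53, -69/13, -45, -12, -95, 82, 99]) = [-95, -45, -12, -69/13, 53, 82, 99]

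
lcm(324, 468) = 4212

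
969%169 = 124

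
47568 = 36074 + 11494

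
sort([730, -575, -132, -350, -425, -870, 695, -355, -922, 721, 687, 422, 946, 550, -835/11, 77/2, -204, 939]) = [-922, -870, -575, -425, -355, -350, -204, -132, -835/11, 77/2, 422, 550, 687, 695, 721, 730, 939, 946]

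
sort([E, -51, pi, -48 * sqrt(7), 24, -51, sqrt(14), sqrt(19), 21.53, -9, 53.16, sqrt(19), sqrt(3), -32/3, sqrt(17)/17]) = [-48 * sqrt(7), -51, -51, -32/3, -9, sqrt(17)/17, sqrt(3), E, pi, sqrt(14), sqrt(19), sqrt(19), 21.53, 24, 53.16]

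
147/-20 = -7 - 7/20 = -7.35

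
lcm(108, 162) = 324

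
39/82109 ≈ 0.000475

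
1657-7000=-5343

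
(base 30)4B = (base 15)8B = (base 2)10000011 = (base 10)131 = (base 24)5B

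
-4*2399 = -9596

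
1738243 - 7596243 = -5858000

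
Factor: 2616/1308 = 2^1 = 2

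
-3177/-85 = 37+32/85 ≈ 37.38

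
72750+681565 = 754315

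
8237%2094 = 1955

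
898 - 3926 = -3028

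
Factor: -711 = -1*3^2*79^1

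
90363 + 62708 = 153071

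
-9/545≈-0.0165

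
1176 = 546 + 630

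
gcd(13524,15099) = 21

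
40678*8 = 325424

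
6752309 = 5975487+776822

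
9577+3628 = 13205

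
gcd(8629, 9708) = 1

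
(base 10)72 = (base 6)200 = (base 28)2g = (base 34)24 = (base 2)1001000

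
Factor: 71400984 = 2^3 * 3^1 * 43^2 * 1609^1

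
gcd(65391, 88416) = 921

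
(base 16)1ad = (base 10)429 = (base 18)15f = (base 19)13b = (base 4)12231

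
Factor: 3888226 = 2^1*1944113^1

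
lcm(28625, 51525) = 257625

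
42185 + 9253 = 51438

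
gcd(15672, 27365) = 1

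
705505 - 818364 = -112859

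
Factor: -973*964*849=-1*2^2*3^1*7^1*139^1*241^1*283^1=-796338228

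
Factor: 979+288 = 7^1*181^1 = 1267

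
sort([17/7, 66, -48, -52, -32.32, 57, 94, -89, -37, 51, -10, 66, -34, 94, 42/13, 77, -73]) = [-89, -73, -52, -48, -37, -34, -32.32, -10, 17/7, 42/13, 51, 57, 66, 66, 77, 94, 94]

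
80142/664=120 + 231/332 ≈ 120.70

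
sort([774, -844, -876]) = [-876, -844, 774]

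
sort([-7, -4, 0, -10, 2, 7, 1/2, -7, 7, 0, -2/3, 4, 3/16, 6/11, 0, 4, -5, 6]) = [-10, -7, -7, -5, -4, -2/3, 0, 0, 0, 3/16, 1/2, 6/11, 2, 4, 4, 6, 7, 7]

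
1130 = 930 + 200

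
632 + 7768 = 8400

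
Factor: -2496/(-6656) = 2^(-3)*3^1 = 3/8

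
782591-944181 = -161590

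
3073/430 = 7 + 63/430 ≈ 7.15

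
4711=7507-2796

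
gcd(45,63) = 9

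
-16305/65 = -3261/13 ≈ -250.85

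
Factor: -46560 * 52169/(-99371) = 2^5 * 3^1 * 5^1 * 13^1 * 97^1 * 4013^1 * 99371^(-1) = 2428988640/99371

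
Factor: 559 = 13^1 * 43^1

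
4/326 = 2/163 ≈ 0.0123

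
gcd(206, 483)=1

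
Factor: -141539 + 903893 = 2^1*3^2*41^1*1033^1 = 762354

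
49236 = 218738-169502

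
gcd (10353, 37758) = 609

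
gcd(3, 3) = 3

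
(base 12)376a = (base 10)6274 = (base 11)4794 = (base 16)1882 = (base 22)cl4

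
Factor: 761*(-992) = -1*2^5*31^1*761^1 = -754912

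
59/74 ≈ 0.797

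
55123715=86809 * 635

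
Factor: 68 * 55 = 2^2 * 5^1 * 11^1 * 17^1 = 3740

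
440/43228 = 110/10807 ≈ 0.0102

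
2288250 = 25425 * 90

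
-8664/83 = -104 - 32/83 ≈ -104.39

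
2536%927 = 682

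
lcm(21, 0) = 0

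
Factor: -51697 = -1*17^1*3041^1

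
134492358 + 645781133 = 780273491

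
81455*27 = 2199285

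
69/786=23/262 ≈ 0.0878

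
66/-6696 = -11/1116≈-0.00986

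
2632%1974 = 658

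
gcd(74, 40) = 2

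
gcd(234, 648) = 18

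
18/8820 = 1/490 ≈ 0.00204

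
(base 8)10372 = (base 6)32042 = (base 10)4346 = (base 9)5858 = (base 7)15446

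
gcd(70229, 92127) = 1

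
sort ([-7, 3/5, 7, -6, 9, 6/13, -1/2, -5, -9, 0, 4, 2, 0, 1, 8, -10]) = [-10, -9, -7, -6, -5, -1/2, 0, 0, 6/13, 3/5, 1, 2, 4, 7, 8, 9]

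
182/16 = 91/8 ≈ 11.38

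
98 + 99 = 197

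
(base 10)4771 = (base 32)4l3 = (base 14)1a4b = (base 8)11243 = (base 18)ed1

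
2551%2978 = 2551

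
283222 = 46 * 6157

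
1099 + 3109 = 4208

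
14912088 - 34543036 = -19630948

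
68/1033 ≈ 0.0658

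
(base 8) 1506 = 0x346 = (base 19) 262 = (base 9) 1131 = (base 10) 838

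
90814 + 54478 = 145292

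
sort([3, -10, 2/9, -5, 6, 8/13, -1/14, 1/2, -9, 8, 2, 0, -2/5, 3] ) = [-10, -9, -5, -2/5, -1/14, 0, 2/9, 1/2, 8/13, 2, 3, 3, 6, 8] 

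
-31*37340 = -1157540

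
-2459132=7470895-9930027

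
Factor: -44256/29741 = -1*2^5*3^1*461^1*29741^(-1)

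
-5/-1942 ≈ 0.00257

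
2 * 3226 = 6452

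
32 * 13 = 416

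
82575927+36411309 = 118987236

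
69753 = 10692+59061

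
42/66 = 7/11 ≈ 0.636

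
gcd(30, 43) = 1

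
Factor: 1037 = 17^1 * 61^1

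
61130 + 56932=118062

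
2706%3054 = 2706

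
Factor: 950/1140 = 2^(-1)*3^(-1)*5^1 = 5/6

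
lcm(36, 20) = 180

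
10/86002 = 5/43001 ≈ 0.000116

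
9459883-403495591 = -394035708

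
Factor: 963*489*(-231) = -1*3^4*7^1*11^1*107^1*163^1 = -108779517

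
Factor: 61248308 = 2^2 * 11^1 * 1392007^1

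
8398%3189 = 2020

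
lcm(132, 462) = 924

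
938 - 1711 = -773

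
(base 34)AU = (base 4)11302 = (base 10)370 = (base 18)12A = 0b101110010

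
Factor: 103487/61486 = 2^(-1)*71^(-1)*239^1 = 239/142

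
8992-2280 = 6712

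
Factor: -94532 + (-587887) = -1*3^1*227473^1 = -682419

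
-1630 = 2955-4585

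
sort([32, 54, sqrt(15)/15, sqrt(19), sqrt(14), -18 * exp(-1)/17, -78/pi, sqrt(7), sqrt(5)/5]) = [-78/pi, -18 * exp(-1)/17, sqrt(15)/15, sqrt(5)/5, sqrt(7), sqrt(14), sqrt(19), 32, 54]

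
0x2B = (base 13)34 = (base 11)3A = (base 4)223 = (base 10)43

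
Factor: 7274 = 2^1*3637^1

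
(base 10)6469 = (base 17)1569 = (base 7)24601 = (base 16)1945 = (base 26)9el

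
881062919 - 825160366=55902553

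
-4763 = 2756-7519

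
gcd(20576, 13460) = 4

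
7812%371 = 21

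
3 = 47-44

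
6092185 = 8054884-1962699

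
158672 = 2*79336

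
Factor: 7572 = 2^2*3^1*631^1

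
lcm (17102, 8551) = 17102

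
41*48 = 1968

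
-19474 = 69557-89031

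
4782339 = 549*8711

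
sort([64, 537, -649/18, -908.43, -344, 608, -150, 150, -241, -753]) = [-908.43, -753, -344, -241, -150, -649/18, 64, 150, 537, 608]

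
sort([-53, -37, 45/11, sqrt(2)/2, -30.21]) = [-53, -37, -30.21, sqrt(2)/2, 45/11]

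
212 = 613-401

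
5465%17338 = 5465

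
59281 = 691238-631957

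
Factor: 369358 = 2^1*11^1*103^1*163^1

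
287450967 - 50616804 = 236834163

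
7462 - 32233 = -24771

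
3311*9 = 29799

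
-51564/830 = -62 - 52/415 ≈ -62.13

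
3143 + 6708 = 9851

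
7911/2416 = 3+663/2416 ≈ 3.27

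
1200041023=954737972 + 245303051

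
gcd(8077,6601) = 41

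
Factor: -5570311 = -1*5570311^1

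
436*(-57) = -24852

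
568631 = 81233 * 7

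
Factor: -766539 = -1 * 3^2 * 53^1 * 1607^1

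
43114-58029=-14915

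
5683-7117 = -1434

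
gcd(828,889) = 1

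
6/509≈0.0118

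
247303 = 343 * 721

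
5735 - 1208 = 4527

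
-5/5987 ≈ -0.000835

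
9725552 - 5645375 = 4080177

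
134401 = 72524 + 61877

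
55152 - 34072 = 21080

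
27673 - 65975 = -38302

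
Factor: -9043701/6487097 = -1*3^1*29^(-1)*467^(-1)*479^(-1)*3014567^1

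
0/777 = 0 = 0.00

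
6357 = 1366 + 4991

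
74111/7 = 10587 + 2/7 ≈ 10587.29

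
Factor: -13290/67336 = -1*2^(-2)*3^1*5^1*19^(-1) = -15/76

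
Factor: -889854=-1*2^1*3^1*7^1*21187^1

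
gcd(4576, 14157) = 143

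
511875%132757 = 113604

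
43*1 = 43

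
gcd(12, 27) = 3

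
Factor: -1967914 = -1 * 2^1 * 13^1 * 75689^1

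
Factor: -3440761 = -1 * 41^1 * 83921^1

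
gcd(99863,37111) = 37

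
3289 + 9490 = 12779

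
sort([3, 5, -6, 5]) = [-6, 3, 5, 5]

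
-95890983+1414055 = -94476928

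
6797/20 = 339 + 17/20 = 339.85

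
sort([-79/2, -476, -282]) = [-476, -282, -79/2]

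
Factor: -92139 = -1*3^1*30713^1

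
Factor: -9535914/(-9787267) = 2^1 * 3^3 * 7^(-1) * 61^(-1) * 22921^(-1) * 176591^1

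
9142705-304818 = 8837887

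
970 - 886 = 84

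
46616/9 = 5179+5/9 ≈ 5179.56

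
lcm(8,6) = 24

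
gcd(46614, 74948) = 914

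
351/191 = 1 + 160/191 ≈ 1.84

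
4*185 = 740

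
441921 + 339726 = 781647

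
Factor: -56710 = -1 * 2^1 * 5^1 * 53^1 * 107^1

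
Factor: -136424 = -1 * 2^3 * 17053^1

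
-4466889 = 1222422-5689311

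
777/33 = 259/11 ≈ 23.55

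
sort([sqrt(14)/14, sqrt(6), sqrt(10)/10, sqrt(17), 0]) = [0, sqrt(14)/14, sqrt(10)/10, sqrt(6), sqrt(17)]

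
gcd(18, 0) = 18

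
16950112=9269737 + 7680375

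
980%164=160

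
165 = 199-34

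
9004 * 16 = 144064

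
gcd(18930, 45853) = 1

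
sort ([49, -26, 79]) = [-26, 49, 79]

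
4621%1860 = 901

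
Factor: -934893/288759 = -1*3^1*101^ (-1)*109^1 = -327/101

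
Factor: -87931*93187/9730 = -1*2^(-1)*5^(-1)*7^(-1)*139^(-1)*87931^1*93187^1 = -8194026097/9730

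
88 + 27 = 115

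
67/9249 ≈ 0.00724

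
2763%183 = 18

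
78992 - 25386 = 53606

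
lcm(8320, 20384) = 407680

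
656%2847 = 656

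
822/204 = 4+1/34 ≈ 4.03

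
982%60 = 22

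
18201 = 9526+8675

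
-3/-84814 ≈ 0.0000354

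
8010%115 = 75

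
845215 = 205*4123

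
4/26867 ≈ 0.000149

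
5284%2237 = 810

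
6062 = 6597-535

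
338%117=104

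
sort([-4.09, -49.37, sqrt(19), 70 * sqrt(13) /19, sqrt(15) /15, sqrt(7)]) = [-49.37, -4.09, sqrt(15) /15, sqrt(7), sqrt(19), 70 * sqrt(13) /19]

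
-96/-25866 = 16/4311 ≈ 0.00371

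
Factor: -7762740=-1*2^2*3^1*5^1*129379^1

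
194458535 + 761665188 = 956123723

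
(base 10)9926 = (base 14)3890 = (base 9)14548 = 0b10011011000110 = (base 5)304201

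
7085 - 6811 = 274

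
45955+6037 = 51992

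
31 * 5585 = 173135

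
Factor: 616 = 2^3 * 7^1 * 11^1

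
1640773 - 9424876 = -7784103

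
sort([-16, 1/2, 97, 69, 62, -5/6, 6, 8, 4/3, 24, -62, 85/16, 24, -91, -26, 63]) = [-91, -62, -26, -16, -5/6, 1/2, 4/3, 85/16, 6, 8, 24, 24, 62, 63, 69, 97]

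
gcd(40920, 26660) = 620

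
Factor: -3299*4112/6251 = -1*2^4*7^(-1)*19^(-1)*47^(-1)*257^1*3299^1 = -13565488/6251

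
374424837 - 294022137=80402700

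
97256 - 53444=43812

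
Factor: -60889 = -1*60889^1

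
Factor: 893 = 19^1 * 47^1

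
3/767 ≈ 0.00391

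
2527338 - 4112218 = -1584880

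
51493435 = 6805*7567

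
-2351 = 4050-6401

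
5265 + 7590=12855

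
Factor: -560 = -1*2^4*5^1*7^1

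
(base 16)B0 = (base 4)2300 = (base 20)8G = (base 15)BB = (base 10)176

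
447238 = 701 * 638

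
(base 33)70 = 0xe7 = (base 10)231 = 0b11100111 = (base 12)173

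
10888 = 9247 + 1641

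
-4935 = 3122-8057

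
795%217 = 144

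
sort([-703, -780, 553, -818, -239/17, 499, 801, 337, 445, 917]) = [-818, -780, -703, -239/17, 337, 445, 499, 553, 801, 917]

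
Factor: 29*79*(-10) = -1*2^1*5^1*29^1*79^1 = -22910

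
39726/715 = 55 + 401/715 ≈ 55.56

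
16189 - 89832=-73643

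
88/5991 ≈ 0.0147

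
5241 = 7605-2364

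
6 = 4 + 2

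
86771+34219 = 120990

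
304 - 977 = -673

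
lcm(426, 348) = 24708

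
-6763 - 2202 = -8965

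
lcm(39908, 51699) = 2274756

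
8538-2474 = 6064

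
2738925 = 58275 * 47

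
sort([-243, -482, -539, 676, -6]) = [-539, -482, -243, -6, 676]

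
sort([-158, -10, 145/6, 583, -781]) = [-781, -158, -10, 145/6, 583]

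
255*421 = 107355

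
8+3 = 11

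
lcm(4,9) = 36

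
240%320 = 240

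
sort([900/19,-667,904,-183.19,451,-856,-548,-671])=[-856,-671,-667,-548,-183.19,900/19,451,904]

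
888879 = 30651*29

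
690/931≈0.741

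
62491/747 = 83+490/747 ≈ 83.66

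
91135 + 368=91503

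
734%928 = 734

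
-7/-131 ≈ 0.0534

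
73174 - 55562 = 17612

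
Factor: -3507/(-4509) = 3^(-2)*7^1 = 7/9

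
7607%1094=1043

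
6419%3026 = 367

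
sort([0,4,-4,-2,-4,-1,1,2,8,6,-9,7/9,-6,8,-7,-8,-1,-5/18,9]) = [-9,-8,-7,-6,-4,-4,-2,-1,-1,-5/18,0,7/9,1,2,4,6,8,8,9]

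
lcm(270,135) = 270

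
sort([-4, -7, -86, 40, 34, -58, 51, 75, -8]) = [-86, -58, -8, -7, -4, 34, 40, 51, 75]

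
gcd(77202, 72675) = 9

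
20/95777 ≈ 0.000209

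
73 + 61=134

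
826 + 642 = 1468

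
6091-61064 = -54973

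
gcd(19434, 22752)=474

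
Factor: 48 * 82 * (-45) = -1 * 2^5 * 3^3 * 5^1 * 41^1 = -177120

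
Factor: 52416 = 2^6*3^2*7^1*13^1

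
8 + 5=13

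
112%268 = 112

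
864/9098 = 432/4549 ≈ 0.0950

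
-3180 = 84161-87341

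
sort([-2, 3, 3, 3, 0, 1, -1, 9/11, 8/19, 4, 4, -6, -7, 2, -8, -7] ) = [-8, -7, -7, -6, -2, -1, 0, 8/19, 9/11, 1, 2, 3, 3, 3, 4, 4] 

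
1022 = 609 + 413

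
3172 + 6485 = 9657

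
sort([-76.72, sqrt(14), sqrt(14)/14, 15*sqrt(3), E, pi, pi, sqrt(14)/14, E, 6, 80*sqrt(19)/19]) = [-76.72, sqrt(14)/14, sqrt(14)/14, E, E, pi, pi, sqrt(14), 6, 80*sqrt(19)/19, 15*sqrt(3)]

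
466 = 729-263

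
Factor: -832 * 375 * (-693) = 2^6 * 3^3 * 5^3 * 7^1 * 11^1 * 13^1 = 216216000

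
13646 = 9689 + 3957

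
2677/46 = 58 + 9/46≈58.20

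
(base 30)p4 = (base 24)17a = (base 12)52a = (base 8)1362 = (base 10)754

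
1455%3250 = 1455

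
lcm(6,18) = 18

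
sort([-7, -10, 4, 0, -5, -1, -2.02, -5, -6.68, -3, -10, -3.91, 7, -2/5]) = [-10, -10, -7, -6.68, -5, -5, -3.91, -3, -2.02, -1, -2/5, 0, 4, 7]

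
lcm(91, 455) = 455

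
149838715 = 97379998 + 52458717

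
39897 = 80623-40726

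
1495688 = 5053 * 296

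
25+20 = 45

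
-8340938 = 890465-9231403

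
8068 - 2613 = 5455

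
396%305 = 91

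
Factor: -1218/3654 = -1 * 3^(-1) = -1/3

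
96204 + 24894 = 121098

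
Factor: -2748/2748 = -1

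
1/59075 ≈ 0.0000169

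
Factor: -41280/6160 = -1*2^2*3^1*7^ (-1)*11^ (-1)*43^1 = -516/77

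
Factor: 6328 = 2^3*7^1*113^1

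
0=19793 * 0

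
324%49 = 30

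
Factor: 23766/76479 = 2^1 * 13^(-1) * 17^1 * 37^(-1) * 53^(-1) * 233^1 = 7922/25493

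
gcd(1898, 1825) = 73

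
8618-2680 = 5938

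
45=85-40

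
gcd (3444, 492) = 492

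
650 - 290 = 360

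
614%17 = 2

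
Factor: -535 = -1*5^1*107^1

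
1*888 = 888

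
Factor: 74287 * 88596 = 2^2 * 3^2 * 23^1 * 107^1 * 74287^1 = 6581531052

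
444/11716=111/2929 ≈ 0.0379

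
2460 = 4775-2315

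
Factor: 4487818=2^1 * 2243909^1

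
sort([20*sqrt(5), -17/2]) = [-17/2, 20*sqrt(5)]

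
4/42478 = 2/21239≈0.0000942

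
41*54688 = 2242208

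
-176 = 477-653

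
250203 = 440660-190457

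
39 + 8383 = 8422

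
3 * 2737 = 8211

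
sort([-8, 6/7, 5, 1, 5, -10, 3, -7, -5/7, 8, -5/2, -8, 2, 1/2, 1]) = [-10, -8, -8, -7, -5/2, -5/7, 1/2, 6/7, 1, 1, 2, 3, 5, 5, 8]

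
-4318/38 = -113-12/19 ≈ -113.63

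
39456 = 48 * 822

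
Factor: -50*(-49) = 2^1*5^2*7^2 = 2450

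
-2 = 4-6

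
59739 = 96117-36378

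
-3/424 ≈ -0.00708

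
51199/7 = 7314 + 1/7 ≈ 7314.14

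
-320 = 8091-8411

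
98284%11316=7756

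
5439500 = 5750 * 946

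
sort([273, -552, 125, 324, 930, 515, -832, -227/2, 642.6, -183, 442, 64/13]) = [-832, -552, -183, -227/2, 64/13, 125, 273, 324, 442, 515, 642.6, 930]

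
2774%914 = 32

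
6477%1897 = 786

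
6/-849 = -2/283 ≈ -0.00707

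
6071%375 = 71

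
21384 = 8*2673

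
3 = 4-1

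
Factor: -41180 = -1*2^2*5^1*29^1*71^1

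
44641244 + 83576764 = 128218008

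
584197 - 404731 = 179466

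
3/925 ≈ 0.00324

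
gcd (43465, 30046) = 1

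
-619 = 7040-7659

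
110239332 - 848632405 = -738393073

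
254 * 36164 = 9185656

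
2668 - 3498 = -830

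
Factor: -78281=-1 * 7^1 * 53^1 * 211^1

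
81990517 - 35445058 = 46545459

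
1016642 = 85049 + 931593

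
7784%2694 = 2396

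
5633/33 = 170 + 23/33 ≈ 170.70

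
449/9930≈0.0452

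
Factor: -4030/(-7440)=2^(-3) * 3^(-1) * 13^1=13/24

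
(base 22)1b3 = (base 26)121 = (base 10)729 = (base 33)m3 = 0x2d9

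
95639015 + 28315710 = 123954725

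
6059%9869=6059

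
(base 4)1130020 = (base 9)8071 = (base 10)5896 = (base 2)1011100001000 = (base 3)22002101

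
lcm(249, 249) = 249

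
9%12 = 9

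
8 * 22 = 176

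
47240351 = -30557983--77798334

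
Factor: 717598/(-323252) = -1 * 2^(-1) * 7^1 * 211^(-1) * 383^(-1) * 51257^1 = -358799/161626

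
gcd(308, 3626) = 14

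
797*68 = 54196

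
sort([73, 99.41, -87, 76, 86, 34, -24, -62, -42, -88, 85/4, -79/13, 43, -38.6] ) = [-88, -87, -62, -42, -38.6, -24, -79/13, 85/4, 34, 43, 73, 76, 86, 99.41] 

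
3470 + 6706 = 10176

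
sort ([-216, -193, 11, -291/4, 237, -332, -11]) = [-332, -216, -193, -291/4, -11, 11, 237]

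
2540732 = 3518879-978147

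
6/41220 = 1/6870 ≈ 0.000146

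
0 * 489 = 0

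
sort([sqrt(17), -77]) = [-77, sqrt(17)]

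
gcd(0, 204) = 204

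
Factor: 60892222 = 2^1 * 307^1 * 99173^1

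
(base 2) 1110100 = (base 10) 116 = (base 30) 3q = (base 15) 7b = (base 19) 62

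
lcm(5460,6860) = 267540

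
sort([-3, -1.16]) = [-3, -1.16]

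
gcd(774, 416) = 2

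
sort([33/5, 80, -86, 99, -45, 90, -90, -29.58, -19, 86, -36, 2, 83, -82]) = [-90, -86, -82, -45, -36, -29.58, -19, 2, 33/5, 80, 83, 86, 90, 99]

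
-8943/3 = -2981 = -2981.00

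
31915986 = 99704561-67788575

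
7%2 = 1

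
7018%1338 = 328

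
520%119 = 44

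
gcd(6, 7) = 1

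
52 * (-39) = -2028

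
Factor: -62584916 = -1*2^2*2371^1*6599^1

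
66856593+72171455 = 139028048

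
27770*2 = 55540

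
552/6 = 92 = 92.00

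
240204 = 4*60051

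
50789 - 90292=-39503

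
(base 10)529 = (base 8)1021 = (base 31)h2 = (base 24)m1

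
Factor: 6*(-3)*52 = -1*2^3*3^2*13^1 = -936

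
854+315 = 1169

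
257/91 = 2+75/91 ≈ 2.82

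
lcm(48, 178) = 4272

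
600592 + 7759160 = 8359752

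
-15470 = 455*(-34)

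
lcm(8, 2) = 8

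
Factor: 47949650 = 2^1 * 5^2 * 7^1 * 136999^1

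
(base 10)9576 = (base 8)22550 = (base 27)d3i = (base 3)111010200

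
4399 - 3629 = 770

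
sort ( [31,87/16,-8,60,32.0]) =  [-8,87/16,31,32.0,60]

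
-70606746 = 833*(-84762)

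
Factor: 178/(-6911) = -1 * 2^1 * 89^1 * 6911^(-1)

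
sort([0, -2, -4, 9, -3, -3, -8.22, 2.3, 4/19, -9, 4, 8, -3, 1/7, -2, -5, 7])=[-9, -8.22, -5, -4, -3, -3, -3, -2, -2, 0, 1/7, 4/19, 2.3, 4, 7, 8, 9]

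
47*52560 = 2470320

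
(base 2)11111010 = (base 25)a0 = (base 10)250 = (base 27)97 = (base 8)372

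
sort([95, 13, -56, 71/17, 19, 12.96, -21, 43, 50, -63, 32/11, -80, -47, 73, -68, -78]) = [-80, -78, -68, -63, -56, -47, -21, 32/11, 71/17, 12.96, 13, 19, 43, 50, 73, 95]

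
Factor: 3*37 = 3^1*37^1 = 111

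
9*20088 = 180792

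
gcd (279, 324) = 9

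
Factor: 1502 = 2^1 * 751^1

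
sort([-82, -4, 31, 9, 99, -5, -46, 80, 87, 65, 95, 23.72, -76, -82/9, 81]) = [-82, -76, -46, -82/9, -5, -4, 9, 23.72, 31, 65, 80, 81, 87, 95, 99]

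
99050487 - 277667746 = -178617259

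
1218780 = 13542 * 90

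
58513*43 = 2516059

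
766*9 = 6894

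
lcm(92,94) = 4324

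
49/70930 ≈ 0.000691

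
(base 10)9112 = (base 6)110104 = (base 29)ao6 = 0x2398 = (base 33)8c4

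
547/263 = 2 + 21/263≈2.08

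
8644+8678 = 17322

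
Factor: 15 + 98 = 113^1 = 113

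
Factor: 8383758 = 2^1*3^1*73^1*19141^1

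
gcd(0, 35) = 35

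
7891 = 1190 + 6701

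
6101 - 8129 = -2028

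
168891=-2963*(-57)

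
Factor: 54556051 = 11^1*4959641^1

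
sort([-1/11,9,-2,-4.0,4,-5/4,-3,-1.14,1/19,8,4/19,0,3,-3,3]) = [-4.0,-3,-3,-2,-5/4,-1.14,-1/11,0,1/19,4/19,3,3,4,8,9]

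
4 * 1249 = 4996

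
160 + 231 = 391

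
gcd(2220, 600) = 60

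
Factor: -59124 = -1 * 2^2 * 3^1 * 13^1 * 379^1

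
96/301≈0.319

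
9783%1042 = 405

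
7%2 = 1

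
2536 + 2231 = 4767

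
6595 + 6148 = 12743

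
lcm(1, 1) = 1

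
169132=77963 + 91169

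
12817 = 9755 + 3062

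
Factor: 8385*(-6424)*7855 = -1*2^3*3^1*5^2*11^1*13^1*43^1*73^1*1571^1 = -423111460200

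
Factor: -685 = -1*5^1*137^1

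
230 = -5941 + 6171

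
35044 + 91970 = 127014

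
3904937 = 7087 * 551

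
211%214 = 211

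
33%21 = 12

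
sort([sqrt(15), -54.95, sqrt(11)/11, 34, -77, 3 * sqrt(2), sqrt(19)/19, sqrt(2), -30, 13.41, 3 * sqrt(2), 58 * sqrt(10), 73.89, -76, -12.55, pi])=[-77, -76, -54.95, -30, -12.55, sqrt(19)/19, sqrt(11)/11, sqrt(2), pi, sqrt(15), 3 * sqrt(2), 3 * sqrt(2), 13.41, 34, 73.89, 58 * sqrt(10)]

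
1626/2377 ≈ 0.684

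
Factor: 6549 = 3^1 * 37^1 * 59^1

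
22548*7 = 157836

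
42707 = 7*6101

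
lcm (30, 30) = 30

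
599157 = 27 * 22191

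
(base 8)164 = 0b1110100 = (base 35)3b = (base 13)8c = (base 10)116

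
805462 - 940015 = -134553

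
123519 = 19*6501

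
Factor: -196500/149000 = -1 * 2^(-1) * 3^1 * 131^1 * 149^(-1) = -393/298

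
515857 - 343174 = 172683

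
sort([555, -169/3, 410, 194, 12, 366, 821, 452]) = [-169/3, 12, 194, 366, 410, 452, 555, 821]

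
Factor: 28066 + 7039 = 5^1 * 7^1 * 17^1 * 59^1 = 35105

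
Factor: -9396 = -1*2^2*3^4*29^1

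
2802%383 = 121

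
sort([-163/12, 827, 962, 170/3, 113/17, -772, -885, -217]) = [-885, -772, -217, -163/12, 113/17, 170/3, 827, 962]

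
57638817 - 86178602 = -28539785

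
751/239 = 3 + 34/239 ≈ 3.14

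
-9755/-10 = 975+1/2 = 975.50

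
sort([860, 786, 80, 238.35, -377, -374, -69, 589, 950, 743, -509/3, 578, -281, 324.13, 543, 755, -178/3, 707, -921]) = [-921, -377, -374, -281, -509/3, -69, -178/3, 80, 238.35, 324.13, 543, 578, 589, 707, 743, 755, 786, 860, 950]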